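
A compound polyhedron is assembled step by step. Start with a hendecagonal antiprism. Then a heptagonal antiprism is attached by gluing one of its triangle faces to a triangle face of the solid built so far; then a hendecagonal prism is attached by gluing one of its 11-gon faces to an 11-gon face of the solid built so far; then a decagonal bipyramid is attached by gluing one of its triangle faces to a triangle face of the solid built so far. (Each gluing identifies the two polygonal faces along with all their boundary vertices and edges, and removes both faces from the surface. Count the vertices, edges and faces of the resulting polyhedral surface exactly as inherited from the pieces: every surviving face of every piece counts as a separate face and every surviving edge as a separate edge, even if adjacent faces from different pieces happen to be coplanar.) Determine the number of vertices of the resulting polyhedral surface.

A hendecagonal antiprism: V=22, E=44, F=24.
Attach a heptagonal antiprism (V=14, E=28, F=16) along a 3-gon: merge 3 vertices and 3 edges, delete both glued faces → V=33, E=69, F=38.
Attach a hendecagonal prism (V=22, E=33, F=13) along an 11-gon: merge 11 vertices and 11 edges, delete both glued faces → V=44, E=91, F=49.
Attach a decagonal bipyramid (V=12, E=30, F=20) along a 3-gon: merge 3 vertices and 3 edges, delete both glued faces → V=53, E=118, F=67.
Check: V − E + F = 53 − 118 + 67 = 2.

53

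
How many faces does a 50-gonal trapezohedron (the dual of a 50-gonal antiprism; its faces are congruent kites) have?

The n-trapezohedron (dual of the n-antiprism) has V = 2·50 + 2 = 102, E = 4·50 = 200, F = 2·50 = 100.

100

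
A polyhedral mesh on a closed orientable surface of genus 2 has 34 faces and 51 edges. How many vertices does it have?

For a closed orientable surface of genus 2, χ = 2 − 2·2 = -2.
V = -2 + E − F = -2 + 51 − 34 = 15.

15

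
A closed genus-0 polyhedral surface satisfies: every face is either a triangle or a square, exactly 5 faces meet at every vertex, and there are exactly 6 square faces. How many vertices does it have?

24

Let x be the number of triangles; then F = 6 + x.
Edge–face incidences: 2E = 4·6 + 3·x = 24 + 3x.
Every vertex has degree 5, so 5V = 2E.
Euler: V − E + F = 2 ⇒ (2E)/5 − E + (6 + x) = 2.
Multiply by 10: 2·(2E) − 5·(2E) + 10·(6 + x) = 20, i.e. 60 + 10x − 3·(24 + 3x) = 20.
Collecting terms: x − 12 = 20, so x = 32.
Then 2E = 24 + 3·32 = 120, so E = 60, V = 2E/5 = 24, F = 6 + 32 = 38.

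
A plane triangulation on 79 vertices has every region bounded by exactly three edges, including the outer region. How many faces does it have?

154

In a plane triangulation 3F = 2E and V − E + F = 2, so F = 2V − 4 = 2·79 − 4 = 154.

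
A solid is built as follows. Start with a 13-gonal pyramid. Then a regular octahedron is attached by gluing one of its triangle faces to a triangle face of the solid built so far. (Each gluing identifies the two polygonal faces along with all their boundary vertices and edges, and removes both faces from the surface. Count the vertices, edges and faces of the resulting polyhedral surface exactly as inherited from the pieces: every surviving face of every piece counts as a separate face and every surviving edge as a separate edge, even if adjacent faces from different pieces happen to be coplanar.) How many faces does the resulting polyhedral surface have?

A 13-gonal pyramid: V=14, E=26, F=14.
Attach a regular octahedron (V=6, E=12, F=8) along a 3-gon: merge 3 vertices and 3 edges, delete both glued faces → V=17, E=35, F=20.
Check: V − E + F = 17 − 35 + 20 = 2.

20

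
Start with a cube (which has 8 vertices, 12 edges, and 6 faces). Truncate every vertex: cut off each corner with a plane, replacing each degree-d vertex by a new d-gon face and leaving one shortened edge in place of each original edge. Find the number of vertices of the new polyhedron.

Truncation replaces each original edge-end by a new vertex, so V′ = 2E = 24.
Each original edge survives, and each old vertex of degree d contributes d new edges; summing degrees gives Σd = 2E, so E′ = E + 2E = 3E = 36.
Each original face survives and each original vertex becomes one new face: F′ = F + V = 14.

24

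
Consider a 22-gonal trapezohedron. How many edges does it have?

The n-trapezohedron (dual of the n-antiprism) has V = 2·22 + 2 = 46, E = 4·22 = 88, F = 2·22 = 44.

88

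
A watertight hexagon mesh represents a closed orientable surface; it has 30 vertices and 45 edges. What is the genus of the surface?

Every face is a hexagon and each edge borders two faces, so 6F = 2·45, giving F = 15.
χ = V − E + F = 30 − 45 + 15 = 0.
For a closed orientable surface χ = 2 − 2g, so g = (2 − (0))/2 = 1.

1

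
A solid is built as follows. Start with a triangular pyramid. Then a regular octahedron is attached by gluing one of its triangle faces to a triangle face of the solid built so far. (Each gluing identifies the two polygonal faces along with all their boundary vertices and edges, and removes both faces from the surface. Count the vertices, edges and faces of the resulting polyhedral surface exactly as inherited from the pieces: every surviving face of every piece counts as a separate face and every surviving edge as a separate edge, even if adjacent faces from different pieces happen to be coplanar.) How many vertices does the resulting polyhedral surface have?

7

A triangular pyramid: V=4, E=6, F=4.
Attach a regular octahedron (V=6, E=12, F=8) along a 3-gon: merge 3 vertices and 3 edges, delete both glued faces → V=7, E=15, F=10.
Check: V − E + F = 7 − 15 + 10 = 2.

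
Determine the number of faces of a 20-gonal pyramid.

21

A pyramid on an n-gon base has one n-gon and n triangles: V = 20 + 1 = 21, E = 2·20 = 40, F = 20 + 1 = 21.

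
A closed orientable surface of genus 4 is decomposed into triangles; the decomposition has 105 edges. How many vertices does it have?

29

χ = 2 − 2·4 = -6, and every face is a triangle so 3F = 2E.
F = 2E/3 = 70. Then V = -6 + E − F = -6 + 105 − 70 = 29.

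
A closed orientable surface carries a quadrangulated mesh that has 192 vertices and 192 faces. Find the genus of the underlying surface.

Every face is a square, so 2E = 4·192 = 768, giving E = 384.
χ = V − E + F = 192 − 384 + 192 = 0.
For a closed orientable surface χ = 2 − 2g, so g = (2 − (0))/2 = 1.

1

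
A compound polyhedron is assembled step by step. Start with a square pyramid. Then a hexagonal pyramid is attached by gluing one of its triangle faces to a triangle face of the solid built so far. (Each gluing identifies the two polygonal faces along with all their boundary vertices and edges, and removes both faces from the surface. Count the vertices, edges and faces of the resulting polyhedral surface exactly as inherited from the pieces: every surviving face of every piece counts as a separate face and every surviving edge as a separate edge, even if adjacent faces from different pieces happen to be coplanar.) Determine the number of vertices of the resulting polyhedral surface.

9

A square pyramid: V=5, E=8, F=5.
Attach a hexagonal pyramid (V=7, E=12, F=7) along a 3-gon: merge 3 vertices and 3 edges, delete both glued faces → V=9, E=17, F=10.
Check: V − E + F = 9 − 17 + 10 = 2.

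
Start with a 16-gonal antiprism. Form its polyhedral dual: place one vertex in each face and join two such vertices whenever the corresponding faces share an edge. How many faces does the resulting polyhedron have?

The base solid has V = 32, E = 64, F = 34.
The dual swaps V and F and preserves E: V′ = F = 34, E′ = E = 64, F′ = V = 32.

32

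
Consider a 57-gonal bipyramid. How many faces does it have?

A bipyramid over an n-gon has 2n triangular faces and n + 2 vertices: V = 57 + 2 = 59, E = 3·57 = 171, F = 2·57 = 114.
Check: V − E + F = 59 − 171 + 114 = 2.

114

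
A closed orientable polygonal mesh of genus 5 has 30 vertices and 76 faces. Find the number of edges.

114

For a closed orientable surface of genus 5, χ = 2 − 2·5 = -8.
E = V + F − (-8) = 30 + 76 − (-8) = 114.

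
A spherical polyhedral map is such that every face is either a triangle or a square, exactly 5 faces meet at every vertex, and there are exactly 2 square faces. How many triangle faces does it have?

24

Let x be the number of triangles; then F = 2 + x.
Edge–face incidences: 2E = 4·2 + 3·x = 8 + 3x.
Every vertex has degree 5, so 5V = 2E.
Euler: V − E + F = 2 ⇒ (2E)/5 − E + (2 + x) = 2.
Multiply by 10: 2·(2E) − 5·(2E) + 10·(2 + x) = 20, i.e. 20 + 10x − 3·(8 + 3x) = 20.
Collecting terms: x − 4 = 20, so x = 24.
Then 2E = 8 + 3·24 = 80, so E = 40, V = 2E/5 = 16, F = 2 + 24 = 26.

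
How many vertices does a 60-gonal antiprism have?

120

An antiprism on an n-gon has two n-gon caps and 2n triangles: V = 2·60 = 120, E = 4·60 = 240, F = 2·60 + 2 = 122.
Check: V − E + F = 120 − 240 + 122 = 2.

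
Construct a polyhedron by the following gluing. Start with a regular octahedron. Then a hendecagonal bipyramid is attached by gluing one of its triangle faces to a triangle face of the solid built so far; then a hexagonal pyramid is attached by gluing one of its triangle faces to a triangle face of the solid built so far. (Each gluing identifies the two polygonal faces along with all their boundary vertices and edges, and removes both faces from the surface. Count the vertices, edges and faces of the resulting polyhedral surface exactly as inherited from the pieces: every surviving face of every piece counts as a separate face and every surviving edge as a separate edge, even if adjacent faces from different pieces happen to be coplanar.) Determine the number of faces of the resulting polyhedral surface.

33

A regular octahedron: V=6, E=12, F=8.
Attach a hendecagonal bipyramid (V=13, E=33, F=22) along a 3-gon: merge 3 vertices and 3 edges, delete both glued faces → V=16, E=42, F=28.
Attach a hexagonal pyramid (V=7, E=12, F=7) along a 3-gon: merge 3 vertices and 3 edges, delete both glued faces → V=20, E=51, F=33.
Check: V − E + F = 20 − 51 + 33 = 2.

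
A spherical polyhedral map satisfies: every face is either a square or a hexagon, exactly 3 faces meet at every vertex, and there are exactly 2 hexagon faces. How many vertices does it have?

Let x be the number of squares; then F = 2 + x.
Edge–face incidences: 2E = 6·2 + 4·x = 12 + 4x.
Every vertex has degree 3, so 3V = 2E.
Euler: V − E + F = 2 ⇒ (2E)/3 − E + (2 + x) = 2.
Multiply by 6: 2·(2E) − 3·(2E) + 6·(2 + x) = 12, i.e. 12 + 6x − (12 + 4x) = 12.
Collecting terms: 2x = 12, so x = 6.
Then 2E = 12 + 4·6 = 36, so E = 18, V = 2E/3 = 12, F = 2 + 6 = 8.

12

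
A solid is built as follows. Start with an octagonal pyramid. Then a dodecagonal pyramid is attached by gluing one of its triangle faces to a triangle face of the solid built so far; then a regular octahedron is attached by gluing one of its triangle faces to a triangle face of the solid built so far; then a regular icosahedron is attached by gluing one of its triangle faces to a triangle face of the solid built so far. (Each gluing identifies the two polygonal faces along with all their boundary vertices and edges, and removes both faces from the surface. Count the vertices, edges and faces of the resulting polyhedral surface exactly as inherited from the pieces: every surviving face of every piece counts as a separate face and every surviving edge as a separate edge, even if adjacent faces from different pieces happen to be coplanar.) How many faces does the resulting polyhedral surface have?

An octagonal pyramid: V=9, E=16, F=9.
Attach a dodecagonal pyramid (V=13, E=24, F=13) along a 3-gon: merge 3 vertices and 3 edges, delete both glued faces → V=19, E=37, F=20.
Attach a regular octahedron (V=6, E=12, F=8) along a 3-gon: merge 3 vertices and 3 edges, delete both glued faces → V=22, E=46, F=26.
Attach a regular icosahedron (V=12, E=30, F=20) along a 3-gon: merge 3 vertices and 3 edges, delete both glued faces → V=31, E=73, F=44.
Check: V − E + F = 31 − 73 + 44 = 2.

44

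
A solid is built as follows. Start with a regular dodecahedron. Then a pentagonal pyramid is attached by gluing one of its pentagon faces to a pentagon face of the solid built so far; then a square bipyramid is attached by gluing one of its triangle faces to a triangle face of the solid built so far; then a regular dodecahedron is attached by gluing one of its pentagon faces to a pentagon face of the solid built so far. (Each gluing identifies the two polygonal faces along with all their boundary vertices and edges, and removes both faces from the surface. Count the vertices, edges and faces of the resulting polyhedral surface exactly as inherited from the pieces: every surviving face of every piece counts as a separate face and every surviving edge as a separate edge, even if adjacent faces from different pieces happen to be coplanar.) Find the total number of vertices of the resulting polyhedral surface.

A regular dodecahedron: V=20, E=30, F=12.
Attach a pentagonal pyramid (V=6, E=10, F=6) along a 5-gon: merge 5 vertices and 5 edges, delete both glued faces → V=21, E=35, F=16.
Attach a square bipyramid (V=6, E=12, F=8) along a 3-gon: merge 3 vertices and 3 edges, delete both glued faces → V=24, E=44, F=22.
Attach a regular dodecahedron (V=20, E=30, F=12) along a 5-gon: merge 5 vertices and 5 edges, delete both glued faces → V=39, E=69, F=32.
Check: V − E + F = 39 − 69 + 32 = 2.

39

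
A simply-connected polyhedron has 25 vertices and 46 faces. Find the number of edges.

69

Here V − E + F = 2.
E = V + F − (2) = 25 + 46 − (2) = 69.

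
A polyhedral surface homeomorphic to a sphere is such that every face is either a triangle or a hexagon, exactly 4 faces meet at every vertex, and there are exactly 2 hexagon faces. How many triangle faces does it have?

12

Let x be the number of triangles; then F = 2 + x.
Edge–face incidences: 2E = 6·2 + 3·x = 12 + 3x.
Every vertex has degree 4, so 4V = 2E.
Euler: V − E + F = 2 ⇒ (2E)/4 − E + (2 + x) = 2.
Multiply by 8: 2·(2E) − 4·(2E) + 8·(2 + x) = 16, i.e. 16 + 8x − 2·(12 + 3x) = 16.
Collecting terms: 2x − 8 = 16, so 2x = 24, so x = 12.
Then 2E = 12 + 3·12 = 48, so E = 24, V = 2E/4 = 12, F = 2 + 12 = 14.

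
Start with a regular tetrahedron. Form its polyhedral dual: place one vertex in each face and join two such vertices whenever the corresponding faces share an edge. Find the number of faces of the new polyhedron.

4

The base solid has V = 4, E = 6, F = 4.
The dual swaps V and F and preserves E: V′ = F = 4, E′ = E = 6, F′ = V = 4.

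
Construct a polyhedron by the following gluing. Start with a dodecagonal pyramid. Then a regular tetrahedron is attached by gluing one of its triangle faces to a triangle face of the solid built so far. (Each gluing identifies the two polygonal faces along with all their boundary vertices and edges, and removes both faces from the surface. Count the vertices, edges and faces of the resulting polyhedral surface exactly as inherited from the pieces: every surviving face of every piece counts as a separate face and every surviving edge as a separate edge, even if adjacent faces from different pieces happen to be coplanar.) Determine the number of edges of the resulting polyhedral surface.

A dodecagonal pyramid: V=13, E=24, F=13.
Attach a regular tetrahedron (V=4, E=6, F=4) along a 3-gon: merge 3 vertices and 3 edges, delete both glued faces → V=14, E=27, F=15.
Check: V − E + F = 14 − 27 + 15 = 2.

27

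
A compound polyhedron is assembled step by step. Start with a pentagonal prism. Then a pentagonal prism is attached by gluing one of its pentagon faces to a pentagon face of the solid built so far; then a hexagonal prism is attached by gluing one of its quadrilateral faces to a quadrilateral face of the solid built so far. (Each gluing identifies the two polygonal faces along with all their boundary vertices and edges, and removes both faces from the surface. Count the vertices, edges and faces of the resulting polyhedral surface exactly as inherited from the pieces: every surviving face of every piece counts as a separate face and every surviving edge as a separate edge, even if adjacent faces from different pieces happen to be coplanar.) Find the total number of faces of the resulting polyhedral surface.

18

A pentagonal prism: V=10, E=15, F=7.
Attach a pentagonal prism (V=10, E=15, F=7) along a 5-gon: merge 5 vertices and 5 edges, delete both glued faces → V=15, E=25, F=12.
Attach a hexagonal prism (V=12, E=18, F=8) along a 4-gon: merge 4 vertices and 4 edges, delete both glued faces → V=23, E=39, F=18.
Check: V − E + F = 23 − 39 + 18 = 2.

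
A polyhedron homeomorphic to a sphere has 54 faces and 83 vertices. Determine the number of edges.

135

Here V − E + F = 2.
E = V + F − (2) = 83 + 54 − (2) = 135.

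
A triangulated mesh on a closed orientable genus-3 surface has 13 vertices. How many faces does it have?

χ = 2 − 2·3 = -4, and every face is a triangle so 3F = 2E.
V − E + F = -4 with E = 3F/2 gives 13 − (3/2 − 1)·F = -4, so F = 34 and E = 51.

34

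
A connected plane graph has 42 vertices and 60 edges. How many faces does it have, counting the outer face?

20

Euler's formula for a connected plane graph: V − E + F = 2, so F = 2 − 42 + 60 = 20.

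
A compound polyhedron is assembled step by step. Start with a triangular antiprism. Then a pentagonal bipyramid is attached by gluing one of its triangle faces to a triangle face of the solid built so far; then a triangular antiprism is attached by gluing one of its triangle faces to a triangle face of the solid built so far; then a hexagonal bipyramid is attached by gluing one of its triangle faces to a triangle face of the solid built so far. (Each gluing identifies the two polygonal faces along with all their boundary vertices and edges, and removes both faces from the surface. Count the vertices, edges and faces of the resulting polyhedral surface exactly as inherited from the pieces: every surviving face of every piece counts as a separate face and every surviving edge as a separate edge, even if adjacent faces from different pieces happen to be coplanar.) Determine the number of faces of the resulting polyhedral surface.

32

A triangular antiprism: V=6, E=12, F=8.
Attach a pentagonal bipyramid (V=7, E=15, F=10) along a 3-gon: merge 3 vertices and 3 edges, delete both glued faces → V=10, E=24, F=16.
Attach a triangular antiprism (V=6, E=12, F=8) along a 3-gon: merge 3 vertices and 3 edges, delete both glued faces → V=13, E=33, F=22.
Attach a hexagonal bipyramid (V=8, E=18, F=12) along a 3-gon: merge 3 vertices and 3 edges, delete both glued faces → V=18, E=48, F=32.
Check: V − E + F = 18 − 48 + 32 = 2.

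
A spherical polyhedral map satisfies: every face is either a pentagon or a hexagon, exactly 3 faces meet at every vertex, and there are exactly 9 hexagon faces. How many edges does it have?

57

Let x be the number of pentagons; then F = 9 + x.
Edge–face incidences: 2E = 6·9 + 5·x = 54 + 5x.
Every vertex has degree 3, so 3V = 2E.
Euler: V − E + F = 2 ⇒ (2E)/3 − E + (9 + x) = 2.
Multiply by 6: 2·(2E) − 3·(2E) + 6·(9 + x) = 12, i.e. 54 + 6x − (54 + 5x) = 12.
Collecting terms: x = 12.
Then 2E = 54 + 5·12 = 114, so E = 57, V = 2E/3 = 38, F = 9 + 12 = 21.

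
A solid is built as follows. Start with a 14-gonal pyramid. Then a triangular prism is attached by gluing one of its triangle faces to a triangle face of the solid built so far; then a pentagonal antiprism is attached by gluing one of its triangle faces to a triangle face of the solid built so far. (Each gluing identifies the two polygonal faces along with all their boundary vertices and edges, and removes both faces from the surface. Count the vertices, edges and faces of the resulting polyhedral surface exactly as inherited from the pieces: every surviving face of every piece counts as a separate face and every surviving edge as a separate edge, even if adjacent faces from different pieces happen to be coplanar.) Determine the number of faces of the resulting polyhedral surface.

A 14-gonal pyramid: V=15, E=28, F=15.
Attach a triangular prism (V=6, E=9, F=5) along a 3-gon: merge 3 vertices and 3 edges, delete both glued faces → V=18, E=34, F=18.
Attach a pentagonal antiprism (V=10, E=20, F=12) along a 3-gon: merge 3 vertices and 3 edges, delete both glued faces → V=25, E=51, F=28.
Check: V − E + F = 25 − 51 + 28 = 2.

28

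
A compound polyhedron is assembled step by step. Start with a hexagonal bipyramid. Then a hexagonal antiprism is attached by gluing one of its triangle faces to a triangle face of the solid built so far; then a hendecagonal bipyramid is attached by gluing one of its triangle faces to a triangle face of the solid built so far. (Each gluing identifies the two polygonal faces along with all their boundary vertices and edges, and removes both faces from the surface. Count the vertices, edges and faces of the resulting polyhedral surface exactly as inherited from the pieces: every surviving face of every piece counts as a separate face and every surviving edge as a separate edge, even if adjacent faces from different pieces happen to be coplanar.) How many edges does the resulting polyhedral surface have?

A hexagonal bipyramid: V=8, E=18, F=12.
Attach a hexagonal antiprism (V=12, E=24, F=14) along a 3-gon: merge 3 vertices and 3 edges, delete both glued faces → V=17, E=39, F=24.
Attach a hendecagonal bipyramid (V=13, E=33, F=22) along a 3-gon: merge 3 vertices and 3 edges, delete both glued faces → V=27, E=69, F=44.
Check: V − E + F = 27 − 69 + 44 = 2.

69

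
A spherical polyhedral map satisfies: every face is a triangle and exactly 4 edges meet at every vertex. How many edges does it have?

Each face has 3 edges and each edge borders two faces, so 2E = 3F.
Each vertex has degree 4, so 4V = 2E and hence V = 3F/4.
Euler: V − E + F = 2 ⇒ (3F/4) − (3F/2) + F = 2.
Multiply by 8: (6 − 12 + 8)F = 16, i.e. 2F = 16.
So F = 8, E = 3·8/2 = 12, V = 3·8/4 = 6.

12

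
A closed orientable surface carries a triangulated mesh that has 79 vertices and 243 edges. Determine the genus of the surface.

Every face is a triangle and each edge borders two faces, so 3F = 2·243, giving F = 162.
χ = V − E + F = 79 − 243 + 162 = -2.
For a closed orientable surface χ = 2 − 2g, so g = (2 − (-2))/2 = 2.

2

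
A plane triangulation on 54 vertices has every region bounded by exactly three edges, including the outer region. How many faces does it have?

104

In a plane triangulation 3F = 2E and V − E + F = 2, so F = 2V − 4 = 2·54 − 4 = 104.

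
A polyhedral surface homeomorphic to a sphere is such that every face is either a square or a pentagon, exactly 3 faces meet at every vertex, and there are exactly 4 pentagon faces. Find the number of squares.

4

Let x be the number of squares; then F = 4 + x.
Edge–face incidences: 2E = 5·4 + 4·x = 20 + 4x.
Every vertex has degree 3, so 3V = 2E.
Euler: V − E + F = 2 ⇒ (2E)/3 − E + (4 + x) = 2.
Multiply by 6: 2·(2E) − 3·(2E) + 6·(4 + x) = 12, i.e. 24 + 6x − (20 + 4x) = 12.
Collecting terms: 2x + 4 = 12, so 2x = 8, so x = 4.
Then 2E = 20 + 4·4 = 36, so E = 18, V = 2E/3 = 12, F = 4 + 4 = 8.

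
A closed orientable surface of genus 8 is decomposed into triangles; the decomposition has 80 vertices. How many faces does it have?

188

χ = 2 − 2·8 = -14, and every face is a triangle so 3F = 2E.
V − E + F = -14 with E = 3F/2 gives 80 − (3/2 − 1)·F = -14, so F = 188 and E = 282.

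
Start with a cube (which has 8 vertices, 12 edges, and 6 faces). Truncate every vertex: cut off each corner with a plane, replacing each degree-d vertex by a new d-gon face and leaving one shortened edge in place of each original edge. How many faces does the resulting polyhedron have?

Truncation replaces each original edge-end by a new vertex, so V′ = 2E = 24.
Each original edge survives, and each old vertex of degree d contributes d new edges; summing degrees gives Σd = 2E, so E′ = E + 2E = 3E = 36.
Each original face survives and each original vertex becomes one new face: F′ = F + V = 14.

14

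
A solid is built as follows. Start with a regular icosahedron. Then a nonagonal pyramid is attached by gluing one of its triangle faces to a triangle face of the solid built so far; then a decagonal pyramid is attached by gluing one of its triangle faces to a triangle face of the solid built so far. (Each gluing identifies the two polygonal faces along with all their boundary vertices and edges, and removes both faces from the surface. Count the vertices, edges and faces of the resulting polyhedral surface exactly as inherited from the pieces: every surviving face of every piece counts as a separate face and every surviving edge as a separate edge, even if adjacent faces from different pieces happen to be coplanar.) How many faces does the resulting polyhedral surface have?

37

A regular icosahedron: V=12, E=30, F=20.
Attach a nonagonal pyramid (V=10, E=18, F=10) along a 3-gon: merge 3 vertices and 3 edges, delete both glued faces → V=19, E=45, F=28.
Attach a decagonal pyramid (V=11, E=20, F=11) along a 3-gon: merge 3 vertices and 3 edges, delete both glued faces → V=27, E=62, F=37.
Check: V − E + F = 27 − 62 + 37 = 2.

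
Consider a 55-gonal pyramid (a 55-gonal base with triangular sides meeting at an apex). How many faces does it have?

A pyramid on an n-gon base has one n-gon and n triangles: V = 55 + 1 = 56, E = 2·55 = 110, F = 55 + 1 = 56.

56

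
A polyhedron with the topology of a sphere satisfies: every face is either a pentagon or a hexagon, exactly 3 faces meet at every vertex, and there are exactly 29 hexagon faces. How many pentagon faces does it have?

Let x be the number of pentagons; then F = 29 + x.
Edge–face incidences: 2E = 6·29 + 5·x = 174 + 5x.
Every vertex has degree 3, so 3V = 2E.
Euler: V − E + F = 2 ⇒ (2E)/3 − E + (29 + x) = 2.
Multiply by 6: 2·(2E) − 3·(2E) + 6·(29 + x) = 12, i.e. 174 + 6x − (174 + 5x) = 12.
Collecting terms: x = 12.
Then 2E = 174 + 5·12 = 234, so E = 117, V = 2E/3 = 78, F = 29 + 12 = 41.

12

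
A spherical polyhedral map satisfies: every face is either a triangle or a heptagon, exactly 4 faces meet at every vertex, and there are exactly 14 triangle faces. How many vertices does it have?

14

Let x be the number of heptagons; then F = 14 + x.
Edge–face incidences: 2E = 3·14 + 7·x = 42 + 7x.
Every vertex has degree 4, so 4V = 2E.
Euler: V − E + F = 2 ⇒ (2E)/4 − E + (14 + x) = 2.
Multiply by 8: 2·(2E) − 4·(2E) + 8·(14 + x) = 16, i.e. 112 + 8x − 2·(42 + 7x) = 16.
Collecting terms: −6x + 28 = 16, so −6x = −12, so x = 2.
Then 2E = 42 + 7·2 = 56, so E = 28, V = 2E/4 = 14, F = 14 + 2 = 16.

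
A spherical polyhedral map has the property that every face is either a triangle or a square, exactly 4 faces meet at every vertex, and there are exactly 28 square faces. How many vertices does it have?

Let x be the number of triangles; then F = 28 + x.
Edge–face incidences: 2E = 4·28 + 3·x = 112 + 3x.
Every vertex has degree 4, so 4V = 2E.
Euler: V − E + F = 2 ⇒ (2E)/4 − E + (28 + x) = 2.
Multiply by 8: 2·(2E) − 4·(2E) + 8·(28 + x) = 16, i.e. 224 + 8x − 2·(112 + 3x) = 16.
Collecting terms: 2x = 16, so x = 8.
Then 2E = 112 + 3·8 = 136, so E = 68, V = 2E/4 = 34, F = 28 + 8 = 36.

34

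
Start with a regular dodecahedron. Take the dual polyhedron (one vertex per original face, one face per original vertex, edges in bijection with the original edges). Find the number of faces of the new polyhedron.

20

The base solid has V = 20, E = 30, F = 12.
The dual swaps V and F and preserves E: V′ = F = 12, E′ = E = 30, F′ = V = 20.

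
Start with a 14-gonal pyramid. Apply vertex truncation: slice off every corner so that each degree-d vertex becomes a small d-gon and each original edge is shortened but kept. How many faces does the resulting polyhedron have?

The base solid has V = 15, E = 28, F = 15.
Truncation replaces each original edge-end by a new vertex, so V′ = 2E = 56.
Each original edge survives, and each old vertex of degree d contributes d new edges; summing degrees gives Σd = 2E, so E′ = E + 2E = 3E = 84.
Each original face survives and each original vertex becomes one new face: F′ = F + V = 30.

30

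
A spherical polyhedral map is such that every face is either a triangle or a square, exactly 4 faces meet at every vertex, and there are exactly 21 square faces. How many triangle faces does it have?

Let x be the number of triangles; then F = 21 + x.
Edge–face incidences: 2E = 4·21 + 3·x = 84 + 3x.
Every vertex has degree 4, so 4V = 2E.
Euler: V − E + F = 2 ⇒ (2E)/4 − E + (21 + x) = 2.
Multiply by 8: 2·(2E) − 4·(2E) + 8·(21 + x) = 16, i.e. 168 + 8x − 2·(84 + 3x) = 16.
Collecting terms: 2x = 16, so x = 8.
Then 2E = 84 + 3·8 = 108, so E = 54, V = 2E/4 = 27, F = 21 + 8 = 29.

8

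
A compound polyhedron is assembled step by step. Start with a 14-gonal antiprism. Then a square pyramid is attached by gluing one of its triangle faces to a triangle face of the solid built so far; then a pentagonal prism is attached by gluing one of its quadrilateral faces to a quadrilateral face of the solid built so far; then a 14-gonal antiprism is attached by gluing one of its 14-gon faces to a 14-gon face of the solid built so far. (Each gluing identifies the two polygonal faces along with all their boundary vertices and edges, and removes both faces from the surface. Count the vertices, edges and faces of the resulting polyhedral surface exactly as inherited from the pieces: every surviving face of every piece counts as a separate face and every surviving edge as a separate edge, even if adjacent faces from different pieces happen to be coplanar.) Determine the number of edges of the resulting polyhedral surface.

A 14-gonal antiprism: V=28, E=56, F=30.
Attach a square pyramid (V=5, E=8, F=5) along a 3-gon: merge 3 vertices and 3 edges, delete both glued faces → V=30, E=61, F=33.
Attach a pentagonal prism (V=10, E=15, F=7) along a 4-gon: merge 4 vertices and 4 edges, delete both glued faces → V=36, E=72, F=38.
Attach a 14-gonal antiprism (V=28, E=56, F=30) along a 14-gon: merge 14 vertices and 14 edges, delete both glued faces → V=50, E=114, F=66.
Check: V − E + F = 50 − 114 + 66 = 2.

114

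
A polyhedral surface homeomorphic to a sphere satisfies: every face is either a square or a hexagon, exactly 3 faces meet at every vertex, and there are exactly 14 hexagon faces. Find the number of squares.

Let x be the number of squares; then F = 14 + x.
Edge–face incidences: 2E = 6·14 + 4·x = 84 + 4x.
Every vertex has degree 3, so 3V = 2E.
Euler: V − E + F = 2 ⇒ (2E)/3 − E + (14 + x) = 2.
Multiply by 6: 2·(2E) − 3·(2E) + 6·(14 + x) = 12, i.e. 84 + 6x − (84 + 4x) = 12.
Collecting terms: 2x = 12, so x = 6.
Then 2E = 84 + 4·6 = 108, so E = 54, V = 2E/3 = 36, F = 14 + 6 = 20.

6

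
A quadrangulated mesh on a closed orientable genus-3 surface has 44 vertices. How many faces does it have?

χ = 2 − 2·3 = -4, and every face is a square so 4F = 2E.
V − E + F = -4 with E = 4F/2 gives 44 − (4/2 − 1)·F = -4, so F = 48 and E = 96.

48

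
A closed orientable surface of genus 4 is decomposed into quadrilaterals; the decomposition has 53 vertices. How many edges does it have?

118

χ = 2 − 2·4 = -6, and every face is a square so 4F = 2E.
V − E + F = -6 with E = 4F/2 gives 53 − (4/2 − 1)·F = -6, so F = 59 and E = 118.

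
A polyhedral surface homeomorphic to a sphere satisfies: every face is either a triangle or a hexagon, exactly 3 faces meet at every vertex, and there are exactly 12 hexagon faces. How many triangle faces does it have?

4

Let x be the number of triangles; then F = 12 + x.
Edge–face incidences: 2E = 6·12 + 3·x = 72 + 3x.
Every vertex has degree 3, so 3V = 2E.
Euler: V − E + F = 2 ⇒ (2E)/3 − E + (12 + x) = 2.
Multiply by 6: 2·(2E) − 3·(2E) + 6·(12 + x) = 12, i.e. 72 + 6x − (72 + 3x) = 12.
Collecting terms: 3x = 12, so x = 4.
Then 2E = 72 + 3·4 = 84, so E = 42, V = 2E/3 = 28, F = 12 + 4 = 16.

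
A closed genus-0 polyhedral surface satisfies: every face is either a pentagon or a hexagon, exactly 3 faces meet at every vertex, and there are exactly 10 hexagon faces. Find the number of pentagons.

Let x be the number of pentagons; then F = 10 + x.
Edge–face incidences: 2E = 6·10 + 5·x = 60 + 5x.
Every vertex has degree 3, so 3V = 2E.
Euler: V − E + F = 2 ⇒ (2E)/3 − E + (10 + x) = 2.
Multiply by 6: 2·(2E) − 3·(2E) + 6·(10 + x) = 12, i.e. 60 + 6x − (60 + 5x) = 12.
Collecting terms: x = 12.
Then 2E = 60 + 5·12 = 120, so E = 60, V = 2E/3 = 40, F = 10 + 12 = 22.

12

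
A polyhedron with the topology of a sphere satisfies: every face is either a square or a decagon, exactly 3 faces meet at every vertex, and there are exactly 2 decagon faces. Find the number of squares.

10

Let x be the number of squares; then F = 2 + x.
Edge–face incidences: 2E = 10·2 + 4·x = 20 + 4x.
Every vertex has degree 3, so 3V = 2E.
Euler: V − E + F = 2 ⇒ (2E)/3 − E + (2 + x) = 2.
Multiply by 6: 2·(2E) − 3·(2E) + 6·(2 + x) = 12, i.e. 12 + 6x − (20 + 4x) = 12.
Collecting terms: 2x − 8 = 12, so 2x = 20, so x = 10.
Then 2E = 20 + 4·10 = 60, so E = 30, V = 2E/3 = 20, F = 2 + 10 = 12.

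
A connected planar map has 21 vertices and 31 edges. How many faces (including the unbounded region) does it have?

12

Euler's formula for a connected plane graph: V − E + F = 2, so F = 2 − 21 + 31 = 12.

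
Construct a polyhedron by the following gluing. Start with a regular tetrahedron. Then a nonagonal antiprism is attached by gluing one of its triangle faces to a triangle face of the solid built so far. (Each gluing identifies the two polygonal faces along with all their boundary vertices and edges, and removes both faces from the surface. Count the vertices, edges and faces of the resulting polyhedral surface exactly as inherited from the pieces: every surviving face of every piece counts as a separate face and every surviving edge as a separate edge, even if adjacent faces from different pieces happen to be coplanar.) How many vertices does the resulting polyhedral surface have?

A regular tetrahedron: V=4, E=6, F=4.
Attach a nonagonal antiprism (V=18, E=36, F=20) along a 3-gon: merge 3 vertices and 3 edges, delete both glued faces → V=19, E=39, F=22.
Check: V − E + F = 19 − 39 + 22 = 2.

19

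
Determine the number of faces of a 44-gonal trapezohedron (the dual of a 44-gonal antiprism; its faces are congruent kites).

88

The n-trapezohedron (dual of the n-antiprism) has V = 2·44 + 2 = 90, E = 4·44 = 176, F = 2·44 = 88.
Check: V − E + F = 90 − 176 + 88 = 2.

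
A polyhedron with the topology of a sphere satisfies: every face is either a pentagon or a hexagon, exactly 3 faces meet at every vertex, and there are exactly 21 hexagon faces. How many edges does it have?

93

Let x be the number of pentagons; then F = 21 + x.
Edge–face incidences: 2E = 6·21 + 5·x = 126 + 5x.
Every vertex has degree 3, so 3V = 2E.
Euler: V − E + F = 2 ⇒ (2E)/3 − E + (21 + x) = 2.
Multiply by 6: 2·(2E) − 3·(2E) + 6·(21 + x) = 12, i.e. 126 + 6x − (126 + 5x) = 12.
Collecting terms: x = 12.
Then 2E = 126 + 5·12 = 186, so E = 93, V = 2E/3 = 62, F = 21 + 12 = 33.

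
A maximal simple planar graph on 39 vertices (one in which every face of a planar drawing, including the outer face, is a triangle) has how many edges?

In a plane triangulation 3F = 2E and V − E + F = 2, so E = 3V − 6 = 3·39 − 6 = 111.

111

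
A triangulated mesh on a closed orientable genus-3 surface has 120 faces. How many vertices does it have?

56

χ = 2 − 2·3 = -4, and every face is a triangle so 3F = 2E.
E = 3·120/2 = 180. Then V = -4 + E − F = -4 + 180 − 120 = 56.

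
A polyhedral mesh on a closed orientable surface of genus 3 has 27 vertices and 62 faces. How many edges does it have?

For a closed orientable surface of genus 3, χ = 2 − 2·3 = -4.
E = V + F − (-4) = 27 + 62 − (-4) = 93.

93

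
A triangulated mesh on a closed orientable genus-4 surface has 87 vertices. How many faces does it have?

186

χ = 2 − 2·4 = -6, and every face is a triangle so 3F = 2E.
V − E + F = -6 with E = 3F/2 gives 87 − (3/2 − 1)·F = -6, so F = 186 and E = 279.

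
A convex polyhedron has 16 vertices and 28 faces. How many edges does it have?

42

Here V − E + F = 2.
E = V + F − (2) = 16 + 28 − (2) = 42.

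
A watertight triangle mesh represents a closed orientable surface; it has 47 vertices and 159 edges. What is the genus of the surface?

4

Every face is a triangle and each edge borders two faces, so 3F = 2·159, giving F = 106.
χ = V − E + F = 47 − 159 + 106 = -6.
For a closed orientable surface χ = 2 − 2g, so g = (2 − (-6))/2 = 4.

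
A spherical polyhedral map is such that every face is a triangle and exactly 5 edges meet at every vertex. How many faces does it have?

20

Each face has 3 edges and each edge borders two faces, so 2E = 3F.
Each vertex has degree 5, so 5V = 2E and hence V = 3F/5.
Euler: V − E + F = 2 ⇒ (3F/5) − (3F/2) + F = 2.
Multiply by 10: (6 − 15 + 10)F = 20, i.e. 1F = 20.
So F = 20, E = 3·20/2 = 30, V = 3·20/5 = 12.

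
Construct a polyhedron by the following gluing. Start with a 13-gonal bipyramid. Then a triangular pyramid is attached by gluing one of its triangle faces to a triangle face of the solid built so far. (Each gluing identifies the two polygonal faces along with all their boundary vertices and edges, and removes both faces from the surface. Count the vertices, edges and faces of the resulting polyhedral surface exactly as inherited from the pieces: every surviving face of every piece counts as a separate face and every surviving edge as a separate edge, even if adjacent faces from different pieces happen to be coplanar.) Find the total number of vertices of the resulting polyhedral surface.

16

A 13-gonal bipyramid: V=15, E=39, F=26.
Attach a triangular pyramid (V=4, E=6, F=4) along a 3-gon: merge 3 vertices and 3 edges, delete both glued faces → V=16, E=42, F=28.
Check: V − E + F = 16 − 42 + 28 = 2.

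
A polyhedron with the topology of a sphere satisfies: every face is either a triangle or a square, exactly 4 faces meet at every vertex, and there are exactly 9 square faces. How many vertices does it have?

Let x be the number of triangles; then F = 9 + x.
Edge–face incidences: 2E = 4·9 + 3·x = 36 + 3x.
Every vertex has degree 4, so 4V = 2E.
Euler: V − E + F = 2 ⇒ (2E)/4 − E + (9 + x) = 2.
Multiply by 8: 2·(2E) − 4·(2E) + 8·(9 + x) = 16, i.e. 72 + 8x − 2·(36 + 3x) = 16.
Collecting terms: 2x = 16, so x = 8.
Then 2E = 36 + 3·8 = 60, so E = 30, V = 2E/4 = 15, F = 9 + 8 = 17.

15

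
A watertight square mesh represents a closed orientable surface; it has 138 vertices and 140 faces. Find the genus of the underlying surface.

2

Every face is a square, so 2E = 4·140 = 560, giving E = 280.
χ = V − E + F = 138 − 280 + 140 = -2.
For a closed orientable surface χ = 2 − 2g, so g = (2 − (-2))/2 = 2.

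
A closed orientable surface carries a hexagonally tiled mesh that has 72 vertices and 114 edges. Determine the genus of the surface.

Every face is a hexagon and each edge borders two faces, so 6F = 2·114, giving F = 38.
χ = V − E + F = 72 − 114 + 38 = -4.
For a closed orientable surface χ = 2 − 2g, so g = (2 − (-4))/2 = 3.

3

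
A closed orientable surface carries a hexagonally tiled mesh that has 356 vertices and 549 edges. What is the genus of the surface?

Every face is a hexagon and each edge borders two faces, so 6F = 2·549, giving F = 183.
χ = V − E + F = 356 − 549 + 183 = -10.
For a closed orientable surface χ = 2 − 2g, so g = (2 − (-10))/2 = 6.

6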